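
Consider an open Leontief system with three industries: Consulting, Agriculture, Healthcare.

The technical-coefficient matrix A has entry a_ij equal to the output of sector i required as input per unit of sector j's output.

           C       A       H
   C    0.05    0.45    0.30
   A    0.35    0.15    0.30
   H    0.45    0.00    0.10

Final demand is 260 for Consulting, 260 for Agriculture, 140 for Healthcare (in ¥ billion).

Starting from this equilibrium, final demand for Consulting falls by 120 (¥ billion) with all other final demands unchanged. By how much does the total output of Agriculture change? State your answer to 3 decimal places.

I − A =
  [   0.95    -0.45    -0.30]
  [  -0.35     0.85    -0.30]
  [  -0.45     0.00     0.90]
Cofactors of I−A, C_ij = (−1)^(i+j)·(minor ij) (rows/columns in the sector order above):
  C_11 = (0.85)(0.90) − (-0.30)(0.00) = 0.7650
  C_12 = −[(-0.35)(0.90) − (-0.30)(-0.45)] = 0.4500
  C_13 = (-0.35)(0.00) − (0.85)(-0.45) = 0.3825
  C_21 = −[(-0.45)(0.90) − (-0.30)(0.00)] = 0.4050
  C_22 = (0.95)(0.90) − (-0.30)(-0.45) = 0.7200
  C_23 = −[(0.95)(0.00) − (-0.45)(-0.45)] = 0.2025
  C_31 = (-0.45)(-0.30) − (-0.30)(0.85) = 0.3900
  C_32 = −[(0.95)(-0.30) − (-0.30)(-0.35)] = 0.3900
  C_33 = (0.95)(0.85) − (-0.45)(-0.35) = 0.6500
det(I−A) = Σ_j (I−A)_1j·C_1j = (0.95)(0.7650) + (-0.45)(0.4500) + (-0.30)(0.3825) = 0.4095
adj(I−A) = Cᵀ =
  [ 0.7650   0.4050   0.3900]
  [ 0.4500   0.7200   0.3900]
  [ 0.3825   0.2025   0.6500]
(I − A)⁻¹ = adj(I−A) / det(I−A) ≈
  [   1.8681     0.9890     0.9524]
  [   1.0989     1.7582     0.9524]
  [   0.9341     0.4945     1.5873]
Δx = (I − A)⁻¹ Δd with Δd having -120 in the Consulting component and 0 elsewhere.
So Δx_A = L_AC · (-120), where L_AC = adj(I−A)_AC / det(I−A) = 0.4500 / 0.4095.
Δx_A = 0.4500 × (-120) / 0.4095 = -54.00 / 0.4095 ≈ -131.868.

Δx_A = -131.868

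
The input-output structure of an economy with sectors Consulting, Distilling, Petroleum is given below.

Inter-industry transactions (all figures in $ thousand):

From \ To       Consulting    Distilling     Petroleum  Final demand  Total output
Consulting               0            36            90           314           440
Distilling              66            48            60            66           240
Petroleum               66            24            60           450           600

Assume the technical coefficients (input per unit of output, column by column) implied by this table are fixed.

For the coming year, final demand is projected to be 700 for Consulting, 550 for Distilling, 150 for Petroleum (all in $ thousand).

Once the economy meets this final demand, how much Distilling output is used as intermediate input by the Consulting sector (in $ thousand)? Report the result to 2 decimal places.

z_21 = 134.83

Technical coefficients a_ij = z_ij / X_j:
  a_11 = 0/440 = 0.00, a_21 = 66/440 = 0.15, a_31 = 66/440 = 0.15
  a_12 = 36/240 = 0.15, a_22 = 48/240 = 0.20, a_32 = 24/240 = 0.10
  a_13 = 90/600 = 0.15, a_23 = 60/600 = 0.10, a_33 = 60/600 = 0.10
I − A =
  [   1.00    -0.15    -0.15]
  [  -0.15     0.80    -0.10]
  [  -0.15    -0.10     0.90]
Cofactors of I−A, C_ij = (−1)^(i+j)·(minor ij) (rows/columns in the sector order above):
  C_11 = (0.80)(0.90) − (-0.10)(-0.10) = 0.7100
  C_12 = −[(-0.15)(0.90) − (-0.10)(-0.15)] = 0.1500
  C_13 = (-0.15)(-0.10) − (0.80)(-0.15) = 0.1350
  C_21 = −[(-0.15)(0.90) − (-0.15)(-0.10)] = 0.1500
  C_22 = (1.00)(0.90) − (-0.15)(-0.15) = 0.8775
  C_23 = −[(1.00)(-0.10) − (-0.15)(-0.15)] = 0.1225
  C_31 = (-0.15)(-0.10) − (-0.15)(0.80) = 0.1350
  C_32 = −[(1.00)(-0.10) − (-0.15)(-0.15)] = 0.1225
  C_33 = (1.00)(0.80) − (-0.15)(-0.15) = 0.7775
det(I−A) = Σ_j (I−A)_1j·C_1j = (1.00)(0.7100) + (-0.15)(0.1500) + (-0.15)(0.1350) = 0.66725
adj(I−A) = Cᵀ =
  [ 0.7100   0.1500   0.1350]
  [ 0.1500   0.8775   0.1225]
  [ 0.1350   0.1225   0.7775]
(I − A)⁻¹ = adj(I−A) / det(I−A) ≈
  [   1.0641     0.2248     0.2023]
  [   0.2248     1.3151     0.1836]
  [   0.2023     0.1836     1.1652]
First solve x = (I − A)⁻¹ d = adj(I−A)·d / det(I−A); in particular x_1 = (0.7100·700 + 0.1500·550 + 0.1350·150) / 0.66725 = 599.75 / 0.66725 ≈ 898.8385.
Intermediate flow from 2 to 1: z_21 = a_21 · x_1 = 0.15 × 599.75 / 0.66725 = 89.9625 / 0.66725 ≈ 134.83.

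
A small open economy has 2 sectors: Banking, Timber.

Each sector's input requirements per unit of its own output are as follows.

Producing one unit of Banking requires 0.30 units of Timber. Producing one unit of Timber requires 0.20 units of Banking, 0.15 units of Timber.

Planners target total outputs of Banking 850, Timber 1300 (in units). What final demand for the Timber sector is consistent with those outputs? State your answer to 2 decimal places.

d_2 = 850.00

I − A =
  [   1.00    -0.20]
  [  -0.30     0.85]
d = (I − A) x:
  d_1 = (+1.00)·850 + (-0.20)·1300 = 590.00
  d_2 = (-0.30)·850 + (+0.85)·1300 = 850.00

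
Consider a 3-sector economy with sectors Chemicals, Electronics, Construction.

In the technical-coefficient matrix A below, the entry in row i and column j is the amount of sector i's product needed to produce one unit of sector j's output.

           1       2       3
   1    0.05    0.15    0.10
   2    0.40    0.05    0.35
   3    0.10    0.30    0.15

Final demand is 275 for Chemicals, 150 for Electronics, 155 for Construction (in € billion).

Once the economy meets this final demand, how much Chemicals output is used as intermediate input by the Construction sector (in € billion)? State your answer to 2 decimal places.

I − A =
  [   0.95    -0.15    -0.10]
  [  -0.40     0.95    -0.35]
  [  -0.10    -0.30     0.85]
Cofactors of I−A, C_ij = (−1)^(i+j)·(minor ij) (rows/columns in the sector order above):
  C_11 = (0.95)(0.85) − (-0.35)(-0.30) = 0.7025
  C_12 = −[(-0.40)(0.85) − (-0.35)(-0.10)] = 0.3750
  C_13 = (-0.40)(-0.30) − (0.95)(-0.10) = 0.2150
  C_21 = −[(-0.15)(0.85) − (-0.10)(-0.30)] = 0.1575
  C_22 = (0.95)(0.85) − (-0.10)(-0.10) = 0.7975
  C_23 = −[(0.95)(-0.30) − (-0.15)(-0.10)] = 0.3000
  C_31 = (-0.15)(-0.35) − (-0.10)(0.95) = 0.1475
  C_32 = −[(0.95)(-0.35) − (-0.10)(-0.40)] = 0.3725
  C_33 = (0.95)(0.95) − (-0.15)(-0.40) = 0.8425
det(I−A) = Σ_j (I−A)_1j·C_1j = (0.95)(0.7025) + (-0.15)(0.3750) + (-0.10)(0.2150) = 0.589625
adj(I−A) = Cᵀ =
  [ 0.7025   0.1575   0.1475]
  [ 0.3750   0.7975   0.3725]
  [ 0.2150   0.3000   0.8425]
(I − A)⁻¹ = adj(I−A) / det(I−A) ≈
  [   1.1914     0.2671     0.2502]
  [   0.6360     1.3526     0.6318]
  [   0.3646     0.5088     1.4289]
First solve x = (I − A)⁻¹ d = adj(I−A)·d / det(I−A); in particular x_3 = (0.2150·275 + 0.3000·150 + 0.8425·155) / 0.589625 = 234.7125 / 0.589625 ≈ 398.0708.
Intermediate flow from 1 to 3: z_13 = a_13 · x_3 = 0.10 × 234.7125 / 0.589625 = 23.47125 / 0.589625 ≈ 39.81.

z_13 = 39.81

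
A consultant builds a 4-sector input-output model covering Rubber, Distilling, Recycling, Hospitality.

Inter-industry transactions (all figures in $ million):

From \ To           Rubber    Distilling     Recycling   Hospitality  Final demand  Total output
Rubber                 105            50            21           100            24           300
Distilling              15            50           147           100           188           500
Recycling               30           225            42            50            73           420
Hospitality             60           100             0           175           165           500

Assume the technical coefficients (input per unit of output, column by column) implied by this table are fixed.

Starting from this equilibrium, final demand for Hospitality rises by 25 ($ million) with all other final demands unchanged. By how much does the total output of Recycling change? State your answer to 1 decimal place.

Technical coefficients a_ij = z_ij / X_j:
  a_11 = 105/300 = 0.35, a_21 = 15/300 = 0.05, a_31 = 30/300 = 0.10, a_41 = 60/300 = 0.20
  a_12 = 50/500 = 0.10, a_22 = 50/500 = 0.10, a_32 = 225/500 = 0.45, a_42 = 100/500 = 0.20
  a_13 = 21/420 = 0.05, a_23 = 147/420 = 0.35, a_33 = 42/420 = 0.10, a_43 = 0/420 = 0.00
  a_14 = 100/500 = 0.20, a_24 = 100/500 = 0.20, a_34 = 50/500 = 0.10, a_44 = 175/500 = 0.35
I − A =
  [   0.65    -0.10    -0.05    -0.20]
  [  -0.05     0.90    -0.35    -0.20]
  [  -0.10    -0.45     0.90    -0.10]
  [  -0.20    -0.20     0.00     0.65]
Compute the cofactors C_ij = (−1)^(i+j)·(3×3 minor ij) of I−A; the adjugate is their transpose:
adj(I−A) = Cᵀ =
  [ 0.381125   0.110125   0.064000   0.161000]
  [ 0.095000   0.340000   0.137500   0.155000]
  [ 0.106125   0.197625   0.309000   0.141000]
  [ 0.146500   0.138500   0.062000   0.410500]
det(I−A) = Σ_j (I−A)_1j·C_1j = (0.65)(0.381125) + (-0.10)(0.095000) + (-0.05)(0.106125) + (-0.20)(0.146500) = 0.203625
(I − A)⁻¹ = adj(I−A) / det(I−A) ≈
  [   1.8717     0.5408     0.3143     0.7907]
  [   0.4665     1.6697     0.6753     0.7612]
  [   0.5212     0.9705     1.5175     0.6924]
  [   0.7195     0.6802     0.3045     2.0160]
Δx = (I − A)⁻¹ Δd with Δd having +25 in the Hospitality component and 0 elsewhere.
So Δx_3 = L_34 · (+25), where L_34 = adj(I−A)_34 / det(I−A) = 0.141000 / 0.203625.
Δx_3 = 0.141000 × (+25) / 0.203625 = 3.525 / 0.203625 ≈ 17.3.

Δx_3 = 17.3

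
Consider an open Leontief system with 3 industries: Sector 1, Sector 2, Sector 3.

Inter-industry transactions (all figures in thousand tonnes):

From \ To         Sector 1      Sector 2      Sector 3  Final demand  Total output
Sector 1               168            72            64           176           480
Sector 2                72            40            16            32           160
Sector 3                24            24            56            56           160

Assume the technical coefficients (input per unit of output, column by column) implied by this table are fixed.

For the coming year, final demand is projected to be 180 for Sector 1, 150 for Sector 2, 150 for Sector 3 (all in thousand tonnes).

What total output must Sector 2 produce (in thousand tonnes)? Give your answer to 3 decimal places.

x_2 = 411.709

Technical coefficients a_ij = z_ij / X_j:
  a_11 = 168/480 = 0.35, a_21 = 72/480 = 0.15, a_31 = 24/480 = 0.05
  a_12 = 72/160 = 0.45, a_22 = 40/160 = 0.25, a_32 = 24/160 = 0.15
  a_13 = 64/160 = 0.40, a_23 = 16/160 = 0.10, a_33 = 56/160 = 0.35
I − A =
  [   0.65    -0.45    -0.40]
  [  -0.15     0.75    -0.10]
  [  -0.05    -0.15     0.65]
Cofactors of I−A, C_ij = (−1)^(i+j)·(minor ij) (rows/columns in the sector order above):
  C_11 = (0.75)(0.65) − (-0.10)(-0.15) = 0.4725
  C_12 = −[(-0.15)(0.65) − (-0.10)(-0.05)] = 0.1025
  C_13 = (-0.15)(-0.15) − (0.75)(-0.05) = 0.0600
  C_21 = −[(-0.45)(0.65) − (-0.40)(-0.15)] = 0.3525
  C_22 = (0.65)(0.65) − (-0.40)(-0.05) = 0.4025
  C_23 = −[(0.65)(-0.15) − (-0.45)(-0.05)] = 0.1200
  C_31 = (-0.45)(-0.10) − (-0.40)(0.75) = 0.3450
  C_32 = −[(0.65)(-0.10) − (-0.40)(-0.15)] = 0.1250
  C_33 = (0.65)(0.75) − (-0.45)(-0.15) = 0.4200
det(I−A) = Σ_j (I−A)_1j·C_1j = (0.65)(0.4725) + (-0.45)(0.1025) + (-0.40)(0.0600) = 0.2370
adj(I−A) = Cᵀ =
  [ 0.4725   0.3525   0.3450]
  [ 0.1025   0.4025   0.1250]
  [ 0.0600   0.1200   0.4200]
(I − A)⁻¹ = adj(I−A) / det(I−A) ≈
  [   1.9937     1.4873     1.4557]
  [   0.4325     1.6983     0.5274]
  [   0.2532     0.5063     1.7722]
x = (I − A)⁻¹ d = adj(I−A)·d / det(I−A), with det(I−A) = 0.2370:
  x_1 = (0.4725·180 + 0.3525·150 + 0.3450·150) / 0.2370 = 189.675 / 0.2370 ≈ 800.316
  x_2 = (0.1025·180 + 0.4025·150 + 0.1250·150) / 0.2370 = 97.575 / 0.2370 ≈ 411.709
  x_3 = (0.0600·180 + 0.1200·150 + 0.4200·150) / 0.2370 = 91.80 / 0.2370 ≈ 387.342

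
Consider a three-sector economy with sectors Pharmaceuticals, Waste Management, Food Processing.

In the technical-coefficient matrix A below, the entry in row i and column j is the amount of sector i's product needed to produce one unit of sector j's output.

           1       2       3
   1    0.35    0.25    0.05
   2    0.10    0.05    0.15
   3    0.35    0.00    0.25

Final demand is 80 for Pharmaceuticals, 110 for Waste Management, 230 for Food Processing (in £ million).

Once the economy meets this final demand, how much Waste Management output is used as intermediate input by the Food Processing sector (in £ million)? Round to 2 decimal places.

z_23 = 62.41

I − A =
  [   0.65    -0.25    -0.05]
  [  -0.10     0.95    -0.15]
  [  -0.35     0.00     0.75]
Cofactors of I−A, C_ij = (−1)^(i+j)·(minor ij) (rows/columns in the sector order above):
  C_11 = (0.95)(0.75) − (-0.15)(0.00) = 0.7125
  C_12 = −[(-0.10)(0.75) − (-0.15)(-0.35)] = 0.1275
  C_13 = (-0.10)(0.00) − (0.95)(-0.35) = 0.3325
  C_21 = −[(-0.25)(0.75) − (-0.05)(0.00)] = 0.1875
  C_22 = (0.65)(0.75) − (-0.05)(-0.35) = 0.4700
  C_23 = −[(0.65)(0.00) − (-0.25)(-0.35)] = 0.0875
  C_31 = (-0.25)(-0.15) − (-0.05)(0.95) = 0.0850
  C_32 = −[(0.65)(-0.15) − (-0.05)(-0.10)] = 0.1025
  C_33 = (0.65)(0.95) − (-0.25)(-0.10) = 0.5925
det(I−A) = Σ_j (I−A)_1j·C_1j = (0.65)(0.7125) + (-0.25)(0.1275) + (-0.05)(0.3325) = 0.414625
adj(I−A) = Cᵀ =
  [ 0.7125   0.1875   0.0850]
  [ 0.1275   0.4700   0.1025]
  [ 0.3325   0.0875   0.5925]
(I − A)⁻¹ = adj(I−A) / det(I−A) ≈
  [   1.7184     0.4522     0.2050]
  [   0.3075     1.1336     0.2472]
  [   0.8019     0.2110     1.4290]
First solve x = (I − A)⁻¹ d = adj(I−A)·d / det(I−A); in particular x_3 = (0.3325·80 + 0.0875·110 + 0.5925·230) / 0.414625 = 172.50 / 0.414625 ≈ 416.0386.
Intermediate flow from 2 to 3: z_23 = a_23 · x_3 = 0.15 × 172.50 / 0.414625 = 25.875 / 0.414625 ≈ 62.41.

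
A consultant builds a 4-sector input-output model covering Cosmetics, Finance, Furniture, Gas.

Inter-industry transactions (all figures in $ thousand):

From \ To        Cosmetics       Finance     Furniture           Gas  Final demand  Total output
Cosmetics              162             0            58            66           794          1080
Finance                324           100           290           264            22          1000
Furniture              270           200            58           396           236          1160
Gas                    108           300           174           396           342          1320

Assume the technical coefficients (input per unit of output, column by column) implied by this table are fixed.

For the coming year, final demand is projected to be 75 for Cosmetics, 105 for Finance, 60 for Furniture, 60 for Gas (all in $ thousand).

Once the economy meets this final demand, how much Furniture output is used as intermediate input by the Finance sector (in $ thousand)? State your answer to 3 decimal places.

z_32 = 56.966

Technical coefficients a_ij = z_ij / X_j:
  a_11 = 162/1080 = 0.15, a_21 = 324/1080 = 0.30, a_31 = 270/1080 = 0.25, a_41 = 108/1080 = 0.10
  a_12 = 0/1000 = 0.00, a_22 = 100/1000 = 0.10, a_32 = 200/1000 = 0.20, a_42 = 300/1000 = 0.30
  a_13 = 58/1160 = 0.05, a_23 = 290/1160 = 0.25, a_33 = 58/1160 = 0.05, a_43 = 174/1160 = 0.15
  a_14 = 66/1320 = 0.05, a_24 = 264/1320 = 0.20, a_34 = 396/1320 = 0.30, a_44 = 396/1320 = 0.30
I − A =
  [   0.85     0.00    -0.05    -0.05]
  [  -0.30     0.90    -0.25    -0.20]
  [  -0.25    -0.20     0.95    -0.30]
  [  -0.10    -0.30    -0.15     0.70]
Compute the cofactors C_ij = (−1)^(i+j)·(3×3 minor ij) of I−A; the adjugate is their transpose:
adj(I−A) = Cᵀ =
  [ 0.437500   0.027250   0.039000   0.055750]
  [ 0.263750   0.510125   0.186750   0.244625]
  [ 0.242500   0.198250   0.475500   0.277750]
  [ 0.227500   0.265000   0.187500   0.670000]
det(I−A) = Σ_j (I−A)_1j·C_1j = (0.85)(0.437500) + (0.00)(0.263750) + (-0.05)(0.242500) + (-0.05)(0.227500) = 0.348375
(I − A)⁻¹ = adj(I−A) / det(I−A) ≈
  [   1.2558     0.0782     0.1119     0.1600]
  [   0.7571     1.4643     0.5361     0.7022]
  [   0.6961     0.5691     1.3649     0.7973]
  [   0.6530     0.7607     0.5382     1.9232]
First solve x = (I − A)⁻¹ d = adj(I−A)·d / det(I−A); in particular x_2 = (0.263750·75 + 0.510125·105 + 0.186750·60 + 0.244625·60) / 0.348375 = 99.226875 / 0.348375 ≈ 284.82777.
Intermediate flow from 3 to 2: z_32 = a_32 · x_2 = 0.20 × 99.226875 / 0.348375 = 19.845375 / 0.348375 ≈ 56.966.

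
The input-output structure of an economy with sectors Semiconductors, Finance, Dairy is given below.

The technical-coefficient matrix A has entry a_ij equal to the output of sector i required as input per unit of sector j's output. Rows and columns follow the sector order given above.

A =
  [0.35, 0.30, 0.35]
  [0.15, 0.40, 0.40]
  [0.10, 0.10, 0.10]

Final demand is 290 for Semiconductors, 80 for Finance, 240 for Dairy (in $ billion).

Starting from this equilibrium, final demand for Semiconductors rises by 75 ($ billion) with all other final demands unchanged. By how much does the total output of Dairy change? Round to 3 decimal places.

Δx_D = 22.843

I − A =
  [   0.65    -0.30    -0.35]
  [  -0.15     0.60    -0.40]
  [  -0.10    -0.10     0.90]
Cofactors of I−A, C_ij = (−1)^(i+j)·(minor ij) (rows/columns in the sector order above):
  C_11 = (0.60)(0.90) − (-0.40)(-0.10) = 0.5000
  C_12 = −[(-0.15)(0.90) − (-0.40)(-0.10)] = 0.1750
  C_13 = (-0.15)(-0.10) − (0.60)(-0.10) = 0.0750
  C_21 = −[(-0.30)(0.90) − (-0.35)(-0.10)] = 0.3050
  C_22 = (0.65)(0.90) − (-0.35)(-0.10) = 0.5500
  C_23 = −[(0.65)(-0.10) − (-0.30)(-0.10)] = 0.0950
  C_31 = (-0.30)(-0.40) − (-0.35)(0.60) = 0.3300
  C_32 = −[(0.65)(-0.40) − (-0.35)(-0.15)] = 0.3125
  C_33 = (0.65)(0.60) − (-0.30)(-0.15) = 0.3450
det(I−A) = Σ_j (I−A)_1j·C_1j = (0.65)(0.5000) + (-0.30)(0.1750) + (-0.35)(0.0750) = 0.24625
adj(I−A) = Cᵀ =
  [ 0.5000   0.3050   0.3300]
  [ 0.1750   0.5500   0.3125]
  [ 0.0750   0.0950   0.3450]
(I − A)⁻¹ = adj(I−A) / det(I−A) ≈
  [   2.0305     1.2386     1.3401]
  [   0.7107     2.2335     1.2690]
  [   0.3046     0.3858     1.4010]
Δx = (I − A)⁻¹ Δd with Δd having +75 in the Semiconductors component and 0 elsewhere.
So Δx_D = L_DS · (+75), where L_DS = adj(I−A)_DS / det(I−A) = 0.0750 / 0.24625.
Δx_D = 0.0750 × (+75) / 0.24625 = 5.625 / 0.24625 ≈ 22.843.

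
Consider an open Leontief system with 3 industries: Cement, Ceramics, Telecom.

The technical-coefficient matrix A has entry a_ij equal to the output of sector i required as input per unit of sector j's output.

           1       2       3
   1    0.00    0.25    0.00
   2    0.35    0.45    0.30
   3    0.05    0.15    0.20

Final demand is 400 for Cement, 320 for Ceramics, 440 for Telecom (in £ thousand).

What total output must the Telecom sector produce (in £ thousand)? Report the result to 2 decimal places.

I − A =
  [   1.00    -0.25     0.00]
  [  -0.35     0.55    -0.30]
  [  -0.05    -0.15     0.80]
Cofactors of I−A, C_ij = (−1)^(i+j)·(minor ij) (rows/columns in the sector order above):
  C_11 = (0.55)(0.80) − (-0.30)(-0.15) = 0.3950
  C_12 = −[(-0.35)(0.80) − (-0.30)(-0.05)] = 0.2950
  C_13 = (-0.35)(-0.15) − (0.55)(-0.05) = 0.0800
  C_21 = −[(-0.25)(0.80) − (0.00)(-0.15)] = 0.2000
  C_22 = (1.00)(0.80) − (0.00)(-0.05) = 0.8000
  C_23 = −[(1.00)(-0.15) − (-0.25)(-0.05)] = 0.1625
  C_31 = (-0.25)(-0.30) − (0.00)(0.55) = 0.0750
  C_32 = −[(1.00)(-0.30) − (0.00)(-0.35)] = 0.3000
  C_33 = (1.00)(0.55) − (-0.25)(-0.35) = 0.4625
det(I−A) = Σ_j (I−A)_1j·C_1j = (1.00)(0.3950) + (-0.25)(0.2950) + (0.00)(0.0800) = 0.32125
adj(I−A) = Cᵀ =
  [ 0.3950   0.2000   0.0750]
  [ 0.2950   0.8000   0.3000]
  [ 0.0800   0.1625   0.4625]
(I − A)⁻¹ = adj(I−A) / det(I−A) ≈
  [   1.2296     0.6226     0.2335]
  [   0.9183     2.4903     0.9339]
  [   0.2490     0.5058     1.4397]
x = (I − A)⁻¹ d = adj(I−A)·d / det(I−A), with det(I−A) = 0.32125:
  x_1 = (0.3950·400 + 0.2000·320 + 0.0750·440) / 0.32125 = 255.00 / 0.32125 ≈ 793.77
  x_2 = (0.2950·400 + 0.8000·320 + 0.3000·440) / 0.32125 = 506.00 / 0.32125 ≈ 1575.10
  x_3 = (0.0800·400 + 0.1625·320 + 0.4625·440) / 0.32125 = 287.50 / 0.32125 ≈ 894.94

x_3 = 894.94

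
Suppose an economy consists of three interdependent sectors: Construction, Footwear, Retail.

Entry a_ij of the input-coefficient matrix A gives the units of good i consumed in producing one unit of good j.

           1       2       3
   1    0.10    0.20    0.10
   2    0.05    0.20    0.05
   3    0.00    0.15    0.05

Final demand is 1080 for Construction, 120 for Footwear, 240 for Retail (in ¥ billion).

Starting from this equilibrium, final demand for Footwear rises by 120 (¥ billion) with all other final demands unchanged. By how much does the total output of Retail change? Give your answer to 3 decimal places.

I − A =
  [   0.90    -0.20    -0.10]
  [  -0.05     0.80    -0.05]
  [   0.00    -0.15     0.95]
Cofactors of I−A, C_ij = (−1)^(i+j)·(minor ij) (rows/columns in the sector order above):
  C_11 = (0.80)(0.95) − (-0.05)(-0.15) = 0.7525
  C_12 = −[(-0.05)(0.95) − (-0.05)(0.00)] = 0.0475
  C_13 = (-0.05)(-0.15) − (0.80)(0.00) = 0.0075
  C_21 = −[(-0.20)(0.95) − (-0.10)(-0.15)] = 0.2050
  C_22 = (0.90)(0.95) − (-0.10)(0.00) = 0.8550
  C_23 = −[(0.90)(-0.15) − (-0.20)(0.00)] = 0.1350
  C_31 = (-0.20)(-0.05) − (-0.10)(0.80) = 0.0900
  C_32 = −[(0.90)(-0.05) − (-0.10)(-0.05)] = 0.0500
  C_33 = (0.90)(0.80) − (-0.20)(-0.05) = 0.7100
det(I−A) = Σ_j (I−A)_1j·C_1j = (0.90)(0.7525) + (-0.20)(0.0475) + (-0.10)(0.0075) = 0.6670
adj(I−A) = Cᵀ =
  [ 0.7525   0.2050   0.0900]
  [ 0.0475   0.8550   0.0500]
  [ 0.0075   0.1350   0.7100]
(I − A)⁻¹ = adj(I−A) / det(I−A) ≈
  [   1.1282     0.3073     0.1349]
  [   0.0712     1.2819     0.0750]
  [   0.0112     0.2024     1.0645]
Δx = (I − A)⁻¹ Δd with Δd having +120 in the Footwear component and 0 elsewhere.
So Δx_3 = L_32 · (+120), where L_32 = adj(I−A)_32 / det(I−A) = 0.1350 / 0.6670.
Δx_3 = 0.1350 × (+120) / 0.6670 = 16.20 / 0.6670 ≈ 24.288.

Δx_3 = 24.288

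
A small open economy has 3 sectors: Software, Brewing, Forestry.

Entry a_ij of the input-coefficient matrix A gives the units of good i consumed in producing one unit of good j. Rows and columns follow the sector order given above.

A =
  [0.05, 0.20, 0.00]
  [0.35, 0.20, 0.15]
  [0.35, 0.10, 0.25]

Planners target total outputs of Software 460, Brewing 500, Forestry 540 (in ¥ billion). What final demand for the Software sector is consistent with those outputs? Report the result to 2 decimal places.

d_1 = 337.00

I − A =
  [   0.95    -0.20     0.00]
  [  -0.35     0.80    -0.15]
  [  -0.35    -0.10     0.75]
d = (I − A) x:
  d_1 = (+0.95)·460 + (-0.20)·500 + (+0.00)·540 = 337.00
  d_2 = (-0.35)·460 + (+0.80)·500 + (-0.15)·540 = 158.00
  d_3 = (-0.35)·460 + (-0.10)·500 + (+0.75)·540 = 194.00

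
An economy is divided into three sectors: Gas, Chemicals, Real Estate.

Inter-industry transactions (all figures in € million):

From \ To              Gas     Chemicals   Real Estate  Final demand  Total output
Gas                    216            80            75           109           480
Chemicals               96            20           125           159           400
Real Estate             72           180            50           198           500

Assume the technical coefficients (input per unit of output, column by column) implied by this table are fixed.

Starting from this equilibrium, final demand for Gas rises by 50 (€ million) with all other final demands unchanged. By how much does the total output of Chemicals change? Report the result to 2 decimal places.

Δx_C = 32.95

Technical coefficients a_ij = z_ij / X_j:
  a_GG = 216/480 = 0.45, a_CG = 96/480 = 0.20, a_RG = 72/480 = 0.15
  a_GC = 80/400 = 0.20, a_CC = 20/400 = 0.05, a_RC = 180/400 = 0.45
  a_GR = 75/500 = 0.15, a_CR = 125/500 = 0.25, a_RR = 50/500 = 0.10
I − A =
  [   0.55    -0.20    -0.15]
  [  -0.20     0.95    -0.25]
  [  -0.15    -0.45     0.90]
Cofactors of I−A, C_ij = (−1)^(i+j)·(minor ij) (rows/columns in the sector order above):
  C_11 = (0.95)(0.90) − (-0.25)(-0.45) = 0.7425
  C_12 = −[(-0.20)(0.90) − (-0.25)(-0.15)] = 0.2175
  C_13 = (-0.20)(-0.45) − (0.95)(-0.15) = 0.2325
  C_21 = −[(-0.20)(0.90) − (-0.15)(-0.45)] = 0.2475
  C_22 = (0.55)(0.90) − (-0.15)(-0.15) = 0.4725
  C_23 = −[(0.55)(-0.45) − (-0.20)(-0.15)] = 0.2775
  C_31 = (-0.20)(-0.25) − (-0.15)(0.95) = 0.1925
  C_32 = −[(0.55)(-0.25) − (-0.15)(-0.20)] = 0.1675
  C_33 = (0.55)(0.95) − (-0.20)(-0.20) = 0.4825
det(I−A) = Σ_j (I−A)_1j·C_1j = (0.55)(0.7425) + (-0.20)(0.2175) + (-0.15)(0.2325) = 0.3300
adj(I−A) = Cᵀ =
  [ 0.7425   0.2475   0.1925]
  [ 0.2175   0.4725   0.1675]
  [ 0.2325   0.2775   0.4825]
(I − A)⁻¹ = adj(I−A) / det(I−A) ≈
  [   2.2500     0.7500     0.5833]
  [   0.6591     1.4318     0.5076]
  [   0.7045     0.8409     1.4621]
Δx = (I − A)⁻¹ Δd with Δd having +50 in the Gas component and 0 elsewhere.
So Δx_C = L_CG · (+50), where L_CG = adj(I−A)_CG / det(I−A) = 0.2175 / 0.3300.
Δx_C = 0.2175 × (+50) / 0.3300 = 10.875 / 0.3300 ≈ 32.95.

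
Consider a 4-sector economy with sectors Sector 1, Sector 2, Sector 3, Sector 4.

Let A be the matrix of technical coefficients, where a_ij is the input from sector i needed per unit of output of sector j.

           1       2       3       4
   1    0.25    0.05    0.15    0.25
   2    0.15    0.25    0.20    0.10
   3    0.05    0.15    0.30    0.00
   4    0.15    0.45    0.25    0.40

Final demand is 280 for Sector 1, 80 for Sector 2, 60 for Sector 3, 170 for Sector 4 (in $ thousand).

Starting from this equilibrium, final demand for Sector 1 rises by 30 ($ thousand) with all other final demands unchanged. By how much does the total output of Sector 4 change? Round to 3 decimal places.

I − A =
  [   0.75    -0.05    -0.15    -0.25]
  [  -0.15     0.75    -0.20    -0.10]
  [  -0.05    -0.15     0.70     0.00]
  [  -0.15    -0.45    -0.25     0.60]
Compute the cofactors C_ij = (−1)^(i+j)·(3×3 minor ij) of I−A; the adjugate is their transpose:
adj(I−A) = Cᵀ =
  [ 0.261750   0.122625   0.137375   0.129500]
  [ 0.080750   0.281125   0.126375   0.080500]
  [ 0.036000   0.069000   0.253500   0.026500]
  [ 0.141000   0.270250   0.234750   0.356500]
det(I−A) = Σ_j (I−A)_1j·C_1j = (0.75)(0.261750) + (-0.05)(0.080750) + (-0.15)(0.036000) + (-0.25)(0.141000) = 0.151625
(I − A)⁻¹ = adj(I−A) / det(I−A) ≈
  [   1.7263     0.8087     0.9060     0.8541]
  [   0.5326     1.8541     0.8335     0.5309]
  [   0.2374     0.4551     1.6719     0.1748]
  [   0.9299     1.7824     1.5482     2.3512]
Δx = (I − A)⁻¹ Δd with Δd having +30 in the Sector 1 component and 0 elsewhere.
So Δx_4 = L_41 · (+30), where L_41 = adj(I−A)_41 / det(I−A) = 0.141000 / 0.151625.
Δx_4 = 0.141000 × (+30) / 0.151625 = 4.23 / 0.151625 ≈ 27.898.

Δx_4 = 27.898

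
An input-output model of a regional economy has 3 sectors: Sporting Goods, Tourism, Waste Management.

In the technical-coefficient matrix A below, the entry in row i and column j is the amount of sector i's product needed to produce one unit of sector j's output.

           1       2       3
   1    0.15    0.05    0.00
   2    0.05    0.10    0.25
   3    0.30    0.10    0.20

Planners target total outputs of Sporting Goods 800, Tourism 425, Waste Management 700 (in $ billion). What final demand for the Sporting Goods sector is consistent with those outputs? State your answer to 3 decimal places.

I − A =
  [   0.85    -0.05     0.00]
  [  -0.05     0.90    -0.25]
  [  -0.30    -0.10     0.80]
d = (I − A) x:
  d_1 = (+0.85)·800 + (-0.05)·425 + (+0.00)·700 = 658.750
  d_2 = (-0.05)·800 + (+0.90)·425 + (-0.25)·700 = 167.500
  d_3 = (-0.30)·800 + (-0.10)·425 + (+0.80)·700 = 277.500

d_1 = 658.750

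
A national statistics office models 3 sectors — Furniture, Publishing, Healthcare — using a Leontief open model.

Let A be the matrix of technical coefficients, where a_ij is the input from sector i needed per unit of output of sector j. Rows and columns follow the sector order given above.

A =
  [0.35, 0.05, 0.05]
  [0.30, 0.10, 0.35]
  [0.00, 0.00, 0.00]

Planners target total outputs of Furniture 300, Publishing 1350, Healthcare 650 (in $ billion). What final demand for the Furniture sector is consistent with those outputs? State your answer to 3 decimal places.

I − A =
  [   0.65    -0.05    -0.05]
  [  -0.30     0.90    -0.35]
  [   0.00     0.00     1.00]
d = (I − A) x:
  d_F = (+0.65)·300 + (-0.05)·1350 + (-0.05)·650 = 95.000
  d_P = (-0.30)·300 + (+0.90)·1350 + (-0.35)·650 = 897.500
  d_H = (+0.00)·300 + (+0.00)·1350 + (+1.00)·650 = 650.000

d_F = 95.000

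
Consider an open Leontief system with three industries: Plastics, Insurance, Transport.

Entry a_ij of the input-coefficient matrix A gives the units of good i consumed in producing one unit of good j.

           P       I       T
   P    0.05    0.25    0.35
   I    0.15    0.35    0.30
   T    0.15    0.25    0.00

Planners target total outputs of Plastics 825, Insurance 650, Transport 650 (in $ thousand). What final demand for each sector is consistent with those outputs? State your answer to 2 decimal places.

d_P = 393.75, d_I = 103.75, d_T = 363.75

I − A =
  [   0.95    -0.25    -0.35]
  [  -0.15     0.65    -0.30]
  [  -0.15    -0.25     1.00]
d = (I − A) x:
  d_P = (+0.95)·825 + (-0.25)·650 + (-0.35)·650 = 393.75
  d_I = (-0.15)·825 + (+0.65)·650 + (-0.30)·650 = 103.75
  d_T = (-0.15)·825 + (-0.25)·650 + (+1.00)·650 = 363.75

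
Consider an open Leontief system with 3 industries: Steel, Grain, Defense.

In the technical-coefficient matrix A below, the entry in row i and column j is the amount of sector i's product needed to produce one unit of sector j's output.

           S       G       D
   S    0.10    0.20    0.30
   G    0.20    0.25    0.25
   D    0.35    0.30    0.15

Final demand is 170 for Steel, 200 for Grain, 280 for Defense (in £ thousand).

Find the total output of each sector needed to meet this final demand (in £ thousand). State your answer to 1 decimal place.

I − A =
  [   0.90    -0.20    -0.30]
  [  -0.20     0.75    -0.25]
  [  -0.35    -0.30     0.85]
Cofactors of I−A, C_ij = (−1)^(i+j)·(minor ij) (rows/columns in the sector order above):
  C_11 = (0.75)(0.85) − (-0.25)(-0.30) = 0.5625
  C_12 = −[(-0.20)(0.85) − (-0.25)(-0.35)] = 0.2575
  C_13 = (-0.20)(-0.30) − (0.75)(-0.35) = 0.3225
  C_21 = −[(-0.20)(0.85) − (-0.30)(-0.30)] = 0.2600
  C_22 = (0.90)(0.85) − (-0.30)(-0.35) = 0.6600
  C_23 = −[(0.90)(-0.30) − (-0.20)(-0.35)] = 0.3400
  C_31 = (-0.20)(-0.25) − (-0.30)(0.75) = 0.2750
  C_32 = −[(0.90)(-0.25) − (-0.30)(-0.20)] = 0.2850
  C_33 = (0.90)(0.75) − (-0.20)(-0.20) = 0.6350
det(I−A) = Σ_j (I−A)_1j·C_1j = (0.90)(0.5625) + (-0.20)(0.2575) + (-0.30)(0.3225) = 0.3580
adj(I−A) = Cᵀ =
  [ 0.5625   0.2600   0.2750]
  [ 0.2575   0.6600   0.2850]
  [ 0.3225   0.3400   0.6350]
(I − A)⁻¹ = adj(I−A) / det(I−A) ≈
  [   1.5712     0.7263     0.7682]
  [   0.7193     1.8436     0.7961]
  [   0.9008     0.9497     1.7737]
x = (I − A)⁻¹ d = adj(I−A)·d / det(I−A), with det(I−A) = 0.3580:
  x_S = (0.5625·170 + 0.2600·200 + 0.2750·280) / 0.3580 = 224.625 / 0.3580 ≈ 627.4
  x_G = (0.2575·170 + 0.6600·200 + 0.2850·280) / 0.3580 = 255.575 / 0.3580 ≈ 713.9
  x_D = (0.3225·170 + 0.3400·200 + 0.6350·280) / 0.3580 = 300.625 / 0.3580 ≈ 839.7

x_S = 627.4, x_G = 713.9, x_D = 839.7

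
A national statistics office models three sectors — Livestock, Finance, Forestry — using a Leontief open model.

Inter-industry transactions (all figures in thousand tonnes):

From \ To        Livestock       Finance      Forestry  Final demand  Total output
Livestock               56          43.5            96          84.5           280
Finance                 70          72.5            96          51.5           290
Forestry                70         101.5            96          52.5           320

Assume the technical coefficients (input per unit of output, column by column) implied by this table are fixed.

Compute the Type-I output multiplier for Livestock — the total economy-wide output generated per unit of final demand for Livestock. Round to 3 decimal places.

m_1 = 4.375

Technical coefficients a_ij = z_ij / X_j:
  a_11 = 56/280 = 0.20, a_21 = 70/280 = 0.25, a_31 = 70/280 = 0.25
  a_12 = 43.5/290 = 0.15, a_22 = 72.5/290 = 0.25, a_32 = 101.5/290 = 0.35
  a_13 = 96/320 = 0.30, a_23 = 96/320 = 0.30, a_33 = 96/320 = 0.30
I − A =
  [   0.80    -0.15    -0.30]
  [  -0.25     0.75    -0.30]
  [  -0.25    -0.35     0.70]
Cofactors of I−A, C_ij = (−1)^(i+j)·(minor ij) (rows/columns in the sector order above):
  C_11 = (0.75)(0.70) − (-0.30)(-0.35) = 0.4200
  C_12 = −[(-0.25)(0.70) − (-0.30)(-0.25)] = 0.2500
  C_13 = (-0.25)(-0.35) − (0.75)(-0.25) = 0.2750
  C_21 = −[(-0.15)(0.70) − (-0.30)(-0.35)] = 0.2100
  C_22 = (0.80)(0.70) − (-0.30)(-0.25) = 0.4850
  C_23 = −[(0.80)(-0.35) − (-0.15)(-0.25)] = 0.3175
  C_31 = (-0.15)(-0.30) − (-0.30)(0.75) = 0.2700
  C_32 = −[(0.80)(-0.30) − (-0.30)(-0.25)] = 0.3150
  C_33 = (0.80)(0.75) − (-0.15)(-0.25) = 0.5625
det(I−A) = Σ_j (I−A)_1j·C_1j = (0.80)(0.4200) + (-0.15)(0.2500) + (-0.30)(0.2750) = 0.2160
adj(I−A) = Cᵀ =
  [ 0.4200   0.2100   0.2700]
  [ 0.2500   0.4850   0.3150]
  [ 0.2750   0.3175   0.5625]
(I − A)⁻¹ = adj(I−A) / det(I−A) ≈
  [   1.9444     0.9722     1.2500]
  [   1.1574     2.2454     1.4583]
  [   1.2731     1.4699     2.6042]
The output multiplier for sector j is the column-j sum of the Leontief inverse (I − A)⁻¹ = adj(I−A) / det(I−A).
Column 1 of adj(I−A): (0.4200, 0.2500, 0.2750); det(I−A) = 0.2160.
m_1 = (0.4200 + 0.2500 + 0.2750) / 0.2160 = 0.945 / 0.2160 = 4.375.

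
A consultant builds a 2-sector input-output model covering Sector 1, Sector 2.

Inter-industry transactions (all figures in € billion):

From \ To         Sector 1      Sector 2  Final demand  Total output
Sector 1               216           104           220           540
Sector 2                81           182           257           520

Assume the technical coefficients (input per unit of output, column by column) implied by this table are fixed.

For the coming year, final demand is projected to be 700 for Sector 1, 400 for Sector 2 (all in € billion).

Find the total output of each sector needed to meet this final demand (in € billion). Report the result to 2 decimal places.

x_1 = 1486.11, x_2 = 958.33

Technical coefficients a_ij = z_ij / X_j:
  a_11 = 216/540 = 0.40, a_21 = 81/540 = 0.15
  a_12 = 104/520 = 0.20, a_22 = 182/520 = 0.35
I − A =
  [   0.60    -0.20]
  [  -0.15     0.65]
det(I−A) = (0.60)(0.65) − (-0.20)(-0.15) = 0.3600
adj(I−A) = [[0.65, 0.20], [0.15, 0.60]]
(I − A)⁻¹ = adj(I−A) / det(I−A) ≈
  [   1.8056     0.5556]
  [   0.4167     1.6667]
x = (I − A)⁻¹ d = adj(I−A)·d / det(I−A), with det(I−A) = 0.3600:
  x_1 = (0.65·700 + 0.20·400) / 0.3600 = 535.00 / 0.3600 ≈ 1486.11
  x_2 = (0.15·700 + 0.60·400) / 0.3600 = 345.00 / 0.3600 ≈ 958.33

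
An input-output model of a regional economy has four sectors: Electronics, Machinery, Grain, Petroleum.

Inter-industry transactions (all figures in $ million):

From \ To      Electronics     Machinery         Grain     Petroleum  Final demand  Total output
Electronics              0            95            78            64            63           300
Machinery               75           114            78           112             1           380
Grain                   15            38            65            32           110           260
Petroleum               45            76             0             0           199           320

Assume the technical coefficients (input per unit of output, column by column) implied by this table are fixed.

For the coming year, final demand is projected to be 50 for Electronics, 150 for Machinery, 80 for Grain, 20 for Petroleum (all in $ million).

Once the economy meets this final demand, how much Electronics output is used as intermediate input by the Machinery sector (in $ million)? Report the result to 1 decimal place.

Technical coefficients a_ij = z_ij / X_j:
  a_11 = 0/300 = 0.00, a_21 = 75/300 = 0.25, a_31 = 15/300 = 0.05, a_41 = 45/300 = 0.15
  a_12 = 95/380 = 0.25, a_22 = 114/380 = 0.30, a_32 = 38/380 = 0.10, a_42 = 76/380 = 0.20
  a_13 = 78/260 = 0.30, a_23 = 78/260 = 0.30, a_33 = 65/260 = 0.25, a_43 = 0/260 = 0.00
  a_14 = 64/320 = 0.20, a_24 = 112/320 = 0.35, a_34 = 32/320 = 0.10, a_44 = 0/320 = 0.00
I − A =
  [   1.00    -0.25    -0.30    -0.20]
  [  -0.25     0.70    -0.30    -0.35]
  [  -0.05    -0.10     0.75    -0.10]
  [  -0.15    -0.20     0.00     1.00]
Compute the cofactors C_ij = (−1)^(i+j)·(3×3 minor ij) of I−A; the adjugate is their transpose:
adj(I−A) = Cᵀ =
  [ 0.436500   0.253500   0.276000   0.203625]
  [ 0.246375   0.708000   0.381750   0.335250]
  [ 0.077250   0.135250   0.523375   0.115125]
  [ 0.114750   0.179625   0.117750   0.426375]
det(I−A) = Σ_j (I−A)_1j·C_1j = (1.00)(0.436500) + (-0.25)(0.246375) + (-0.30)(0.077250) + (-0.20)(0.114750) = 0.32878125
(I − A)⁻¹ = adj(I−A) / det(I−A) ≈
  [   1.3276     0.7710     0.8395     0.6193]
  [   0.7494     2.1534     1.1611     1.0197]
  [   0.2350     0.4114     1.5919     0.3502]
  [   0.3490     0.5463     0.3581     1.2968]
First solve x = (I − A)⁻¹ d = adj(I−A)·d / det(I−A); in particular x_2 = (0.246375·50 + 0.708000·150 + 0.381750·80 + 0.335250·20) / 0.32878125 = 155.76375 / 0.32878125 ≈ 473.761.
Intermediate flow from 1 to 2: z_12 = a_12 · x_2 = 0.25 × 155.76375 / 0.32878125 = 38.9409375 / 0.32878125 ≈ 118.4.

z_12 = 118.4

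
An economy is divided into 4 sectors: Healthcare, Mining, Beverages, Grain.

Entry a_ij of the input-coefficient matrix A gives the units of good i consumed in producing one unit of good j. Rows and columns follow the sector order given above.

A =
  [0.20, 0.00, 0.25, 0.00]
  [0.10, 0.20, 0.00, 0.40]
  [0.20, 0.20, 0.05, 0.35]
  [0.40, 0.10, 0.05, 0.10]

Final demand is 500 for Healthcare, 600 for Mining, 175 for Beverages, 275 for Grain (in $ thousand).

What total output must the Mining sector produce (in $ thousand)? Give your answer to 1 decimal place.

I − A =
  [   0.80     0.00    -0.25     0.00]
  [  -0.10     0.80     0.00    -0.40]
  [  -0.20    -0.20     0.95    -0.35]
  [  -0.40    -0.10    -0.05     0.90]
Compute the cofactors C_ij = (−1)^(i+j)·(3×3 minor ij) of I−A; the adjugate is their transpose:
adj(I−A) = Cᵀ =
  [ 0.62800   0.05375   0.17000   0.09000]
  [ 0.23975   0.59000   0.07850   0.29275]
  [ 0.30150   0.17200   0.54400   0.28800]
  [ 0.32250   0.09900   0.11450   0.56300]
det(I−A) = Σ_j (I−A)_1j·C_1j = (0.80)(0.62800) + (0.00)(0.23975) + (-0.25)(0.30150) + (0.00)(0.32250) = 0.427025
(I − A)⁻¹ = adj(I−A) / det(I−A) ≈
  [   1.4706     0.1259     0.3981     0.2108]
  [   0.5614     1.3817     0.1838     0.6856]
  [   0.7060     0.4028     1.2739     0.6744]
  [   0.7552     0.2318     0.2681     1.3184]
x = (I − A)⁻¹ d = adj(I−A)·d / det(I−A), with det(I−A) = 0.427025:
  x_H = (0.62800·500 + 0.05375·600 + 0.17000·175 + 0.09000·275) / 0.427025 = 400.75 / 0.427025 ≈ 938.5
  x_M = (0.23975·500 + 0.59000·600 + 0.07850·175 + 0.29275·275) / 0.427025 = 568.11875 / 0.427025 ≈ 1330.4
  x_B = (0.30150·500 + 0.17200·600 + 0.54400·175 + 0.28800·275) / 0.427025 = 428.35 / 0.427025 ≈ 1003.1
  x_G = (0.32250·500 + 0.09900·600 + 0.11450·175 + 0.56300·275) / 0.427025 = 395.5125 / 0.427025 ≈ 926.2

x_M = 1330.4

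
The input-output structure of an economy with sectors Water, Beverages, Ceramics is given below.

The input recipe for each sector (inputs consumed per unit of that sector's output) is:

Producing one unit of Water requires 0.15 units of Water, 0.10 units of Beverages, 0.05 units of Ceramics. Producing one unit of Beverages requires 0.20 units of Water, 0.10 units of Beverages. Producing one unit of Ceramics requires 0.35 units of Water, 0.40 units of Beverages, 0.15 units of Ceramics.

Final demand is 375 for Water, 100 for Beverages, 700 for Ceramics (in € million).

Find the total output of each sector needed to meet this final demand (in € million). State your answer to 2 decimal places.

x_W = 946.01, x_B = 606.97, x_C = 879.18

I − A =
  [   0.85    -0.20    -0.35]
  [  -0.10     0.90    -0.40]
  [  -0.05     0.00     0.85]
Cofactors of I−A, C_ij = (−1)^(i+j)·(minor ij) (rows/columns in the sector order above):
  C_11 = (0.90)(0.85) − (-0.40)(0.00) = 0.7650
  C_12 = −[(-0.10)(0.85) − (-0.40)(-0.05)] = 0.1050
  C_13 = (-0.10)(0.00) − (0.90)(-0.05) = 0.0450
  C_21 = −[(-0.20)(0.85) − (-0.35)(0.00)] = 0.1700
  C_22 = (0.85)(0.85) − (-0.35)(-0.05) = 0.7050
  C_23 = −[(0.85)(0.00) − (-0.20)(-0.05)] = 0.0100
  C_31 = (-0.20)(-0.40) − (-0.35)(0.90) = 0.3950
  C_32 = −[(0.85)(-0.40) − (-0.35)(-0.10)] = 0.3750
  C_33 = (0.85)(0.90) − (-0.20)(-0.10) = 0.7450
det(I−A) = Σ_j (I−A)_1j·C_1j = (0.85)(0.7650) + (-0.20)(0.1050) + (-0.35)(0.0450) = 0.6135
adj(I−A) = Cᵀ =
  [ 0.7650   0.1700   0.3950]
  [ 0.1050   0.7050   0.3750]
  [ 0.0450   0.0100   0.7450]
(I − A)⁻¹ = adj(I−A) / det(I−A) ≈
  [   1.2469     0.2771     0.6438]
  [   0.1711     1.1491     0.6112]
  [   0.0733     0.0163     1.2143]
x = (I − A)⁻¹ d = adj(I−A)·d / det(I−A), with det(I−A) = 0.6135:
  x_W = (0.7650·375 + 0.1700·100 + 0.3950·700) / 0.6135 = 580.375 / 0.6135 ≈ 946.01
  x_B = (0.1050·375 + 0.7050·100 + 0.3750·700) / 0.6135 = 372.375 / 0.6135 ≈ 606.97
  x_C = (0.0450·375 + 0.0100·100 + 0.7450·700) / 0.6135 = 539.375 / 0.6135 ≈ 879.18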